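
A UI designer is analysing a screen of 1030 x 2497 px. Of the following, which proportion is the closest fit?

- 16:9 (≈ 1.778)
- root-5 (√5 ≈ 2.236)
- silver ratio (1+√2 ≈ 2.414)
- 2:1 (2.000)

2497/1030 ≈ 2.424. Nearest candidates are silver ratio (2.414, off by 0.010) and root-5 (2.236, off by 0.188).

silver ratio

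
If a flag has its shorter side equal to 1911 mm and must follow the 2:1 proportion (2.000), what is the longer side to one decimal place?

2:1 = 2.00000.
Longer side = 1911 × 2.00000 ≈ 3822.000 → 3822.0 mm.

3822.0 mm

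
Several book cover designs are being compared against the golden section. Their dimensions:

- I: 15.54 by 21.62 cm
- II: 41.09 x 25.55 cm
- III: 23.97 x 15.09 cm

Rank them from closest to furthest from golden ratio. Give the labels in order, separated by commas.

I: 21.62/15.54 ≈ 1.391 → |1.391 − 1.618| = 0.227
II: 41.09/25.55 ≈ 1.608 → |1.608 − 1.618| = 0.010
III: 23.97/15.09 ≈ 1.588 → |1.588 − 1.618| = 0.030

II, III, I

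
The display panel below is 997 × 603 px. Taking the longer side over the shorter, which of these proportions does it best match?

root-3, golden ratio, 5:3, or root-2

5:3

997/603 ≈ 1.653. Nearest candidates are 5:3 (1.667, off by 0.014) and golden ratio (1.618, off by 0.035).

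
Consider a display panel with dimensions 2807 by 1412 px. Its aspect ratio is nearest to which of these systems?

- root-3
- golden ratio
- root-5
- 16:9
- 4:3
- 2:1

2:1

2807/1412 ≈ 1.988. Nearest candidates are 2:1 (2.000, off by 0.012) and 16:9 (1.778, off by 0.210).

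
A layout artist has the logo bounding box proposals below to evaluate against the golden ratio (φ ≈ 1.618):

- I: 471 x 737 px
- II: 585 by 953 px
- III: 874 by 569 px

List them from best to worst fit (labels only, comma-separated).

I: 737/471 ≈ 1.565 → |1.565 − 1.618| = 0.053
II: 953/585 ≈ 1.629 → |1.629 − 1.618| = 0.011
III: 874/569 ≈ 1.536 → |1.536 − 1.618| = 0.082

II, I, III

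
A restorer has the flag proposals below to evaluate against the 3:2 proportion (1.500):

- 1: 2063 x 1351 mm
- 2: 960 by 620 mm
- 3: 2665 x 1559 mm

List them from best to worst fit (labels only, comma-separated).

Ratios: 1 = 2063 / 1351 ≈ 1.527; 2 = 960 / 620 ≈ 1.548; 3 = 2665 / 1559 ≈ 1.709.
|Δ from 1.500|: 1 0.027; 2 0.048; 3 0.209.

1, 2, 3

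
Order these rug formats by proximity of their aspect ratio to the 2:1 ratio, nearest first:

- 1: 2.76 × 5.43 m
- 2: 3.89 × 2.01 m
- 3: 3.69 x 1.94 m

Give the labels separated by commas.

1: 5.43/2.76 ≈ 1.967 → |1.967 − 2.000| = 0.033
2: 3.89/2.01 ≈ 1.935 → |1.935 − 2.000| = 0.065
3: 3.69/1.94 ≈ 1.902 → |1.902 − 2.000| = 0.098

1, 2, 3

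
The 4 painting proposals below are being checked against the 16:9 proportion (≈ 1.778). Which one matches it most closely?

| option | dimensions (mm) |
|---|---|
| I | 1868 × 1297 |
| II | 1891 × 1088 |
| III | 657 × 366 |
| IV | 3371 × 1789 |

III

Target 16:9 ≈ 1.778.
I: 1.440 (Δ0.338)  II: 1.738 (Δ0.040)  III: 1.795 (Δ0.017)  IV: 1.884 (Δ0.106)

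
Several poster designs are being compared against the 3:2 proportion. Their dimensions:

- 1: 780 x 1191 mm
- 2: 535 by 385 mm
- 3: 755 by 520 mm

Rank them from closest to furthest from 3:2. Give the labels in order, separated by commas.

Ratios: 1 = 1191 / 780 ≈ 1.527; 2 = 535 / 385 ≈ 1.390; 3 = 755 / 520 ≈ 1.452.
|Δ from 1.500|: 1 0.027; 2 0.110; 3 0.048.

1, 3, 2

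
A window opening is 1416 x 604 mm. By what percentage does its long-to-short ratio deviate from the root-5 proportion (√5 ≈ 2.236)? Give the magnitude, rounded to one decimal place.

4.8%

Ratio = 1416 / 604 ≈ 2.3444.
Ideal root-5 ≈ 2.2361. |2.3444 − 2.2361| / 2.2361 ≈ 4.84% → 4.8%.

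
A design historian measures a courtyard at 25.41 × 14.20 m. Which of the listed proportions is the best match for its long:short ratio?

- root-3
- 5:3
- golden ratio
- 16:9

16:9

25.41/14.20 ≈ 1.789. Nearest candidates are 16:9 (1.778, off by 0.011) and root-3 (1.732, off by 0.057).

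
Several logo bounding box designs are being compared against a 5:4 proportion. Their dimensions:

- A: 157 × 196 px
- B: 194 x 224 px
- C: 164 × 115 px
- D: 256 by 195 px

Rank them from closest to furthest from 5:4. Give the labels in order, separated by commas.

A: 196/157 ≈ 1.248 → |1.248 − 1.250| = 0.002
B: 224/194 ≈ 1.155 → |1.155 − 1.250| = 0.095
C: 164/115 ≈ 1.426 → |1.426 − 1.250| = 0.176
D: 256/195 ≈ 1.313 → |1.313 − 1.250| = 0.063

A, D, B, C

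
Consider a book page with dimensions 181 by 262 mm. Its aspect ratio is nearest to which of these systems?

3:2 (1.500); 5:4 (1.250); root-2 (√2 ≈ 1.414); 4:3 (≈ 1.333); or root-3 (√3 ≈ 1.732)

262/181 ≈ 1.448. Nearest candidates are root-2 (1.414, off by 0.034) and 3:2 (1.500, off by 0.052).

root-2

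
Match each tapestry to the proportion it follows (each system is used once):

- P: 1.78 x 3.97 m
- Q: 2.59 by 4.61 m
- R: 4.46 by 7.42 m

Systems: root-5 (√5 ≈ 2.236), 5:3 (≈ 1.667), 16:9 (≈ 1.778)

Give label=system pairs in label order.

P = 3.97/1.78 ≈ 2.230 → root-5 (2.236)
Q = 4.61/2.59 ≈ 1.780 → 16:9 (1.778)
R = 7.42/4.46 ≈ 1.664 → 5:3 (1.667)

P=root-5, Q=16:9, R=5:3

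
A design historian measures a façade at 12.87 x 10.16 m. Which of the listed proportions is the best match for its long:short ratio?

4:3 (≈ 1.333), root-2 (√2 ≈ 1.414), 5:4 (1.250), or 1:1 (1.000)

5:4

Ratio = 12.87 / 10.16 ≈ 1.267.
Distances: 4:3 1.333 (Δ 0.066); root-2 1.414 (Δ 0.147); 5:4 1.250 (Δ 0.017); 1:1 1.000 (Δ 0.267).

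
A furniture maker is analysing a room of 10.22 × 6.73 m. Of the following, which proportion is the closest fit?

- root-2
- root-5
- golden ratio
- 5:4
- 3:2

Ratio = 10.22 / 6.73 ≈ 1.519.
Distances: root-2 1.414 (Δ 0.105); root-5 2.236 (Δ 0.717); golden ratio 1.618 (Δ 0.099); 5:4 1.250 (Δ 0.269); 3:2 1.500 (Δ 0.019).

3:2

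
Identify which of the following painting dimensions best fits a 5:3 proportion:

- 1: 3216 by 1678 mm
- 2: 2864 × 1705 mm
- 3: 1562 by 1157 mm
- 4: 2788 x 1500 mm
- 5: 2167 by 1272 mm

Ratios (long/short): 1 ≈ 1.917; 2 ≈ 1.680; 3 ≈ 1.350; 4 ≈ 1.859; 5 ≈ 1.704.
5:3 ≈ 1.667; option 2 is nearest (Δ 0.013).

2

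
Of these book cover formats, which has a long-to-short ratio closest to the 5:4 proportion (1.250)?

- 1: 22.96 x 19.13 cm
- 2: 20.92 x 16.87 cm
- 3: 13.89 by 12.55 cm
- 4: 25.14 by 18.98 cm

Ratios (long/short): 1 ≈ 1.200; 2 ≈ 1.240; 3 ≈ 1.107; 4 ≈ 1.325.
5:4 ≈ 1.250; option 2 is nearest (Δ 0.010).

2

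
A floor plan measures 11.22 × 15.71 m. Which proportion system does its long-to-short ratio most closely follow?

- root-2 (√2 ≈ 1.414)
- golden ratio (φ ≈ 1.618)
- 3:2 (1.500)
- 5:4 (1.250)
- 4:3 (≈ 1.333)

root-2

15.71/11.22 ≈ 1.400. Nearest candidates are root-2 (1.414, off by 0.014) and 4:3 (1.333, off by 0.067).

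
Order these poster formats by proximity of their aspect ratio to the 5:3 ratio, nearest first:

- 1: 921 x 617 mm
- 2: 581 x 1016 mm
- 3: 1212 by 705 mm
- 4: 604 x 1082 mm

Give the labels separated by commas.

1: 921/617 ≈ 1.493 → |1.493 − 1.667| = 0.174
2: 1016/581 ≈ 1.749 → |1.749 − 1.667| = 0.082
3: 1212/705 ≈ 1.719 → |1.719 − 1.667| = 0.052
4: 1082/604 ≈ 1.791 → |1.791 − 1.667| = 0.124

3, 2, 4, 1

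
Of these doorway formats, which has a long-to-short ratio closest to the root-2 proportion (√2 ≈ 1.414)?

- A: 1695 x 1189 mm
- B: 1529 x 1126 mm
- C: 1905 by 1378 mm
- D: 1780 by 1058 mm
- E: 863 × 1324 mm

A

Target root-2 ≈ 1.414.
A: 1.426 (Δ0.012)  B: 1.358 (Δ0.056)  C: 1.382 (Δ0.032)  D: 1.682 (Δ0.268)  E: 1.534 (Δ0.120)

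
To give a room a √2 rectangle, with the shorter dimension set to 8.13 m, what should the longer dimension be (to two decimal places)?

11.50 m

root-2 ≈ 1.41421.
Longer side = 8.13 × 1.41421 ≈ 11.4975 → 11.50 m.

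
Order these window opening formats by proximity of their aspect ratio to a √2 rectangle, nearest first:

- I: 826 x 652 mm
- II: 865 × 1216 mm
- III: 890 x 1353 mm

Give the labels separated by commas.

II, III, I

Ratios: I = 826 / 652 ≈ 1.267; II = 1216 / 865 ≈ 1.406; III = 1353 / 890 ≈ 1.520.
|Δ from 1.414|: I 0.147; II 0.008; III 0.106.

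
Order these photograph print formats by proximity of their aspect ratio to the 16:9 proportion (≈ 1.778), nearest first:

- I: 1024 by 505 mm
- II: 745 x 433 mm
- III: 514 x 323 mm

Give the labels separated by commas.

Ratios: I = 1024 / 505 ≈ 2.028; II = 745 / 433 ≈ 1.721; III = 514 / 323 ≈ 1.591.
|Δ from 1.778|: I 0.250; II 0.057; III 0.187.

II, III, I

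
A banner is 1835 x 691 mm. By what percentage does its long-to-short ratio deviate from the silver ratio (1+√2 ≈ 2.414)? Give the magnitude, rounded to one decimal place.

10.0%

Ratio = 1835 / 691 ≈ 2.6556.
Ideal silver ratio ≈ 2.4142. |2.6556 − 2.4142| / 2.4142 ≈ 10.00% → 10.0%.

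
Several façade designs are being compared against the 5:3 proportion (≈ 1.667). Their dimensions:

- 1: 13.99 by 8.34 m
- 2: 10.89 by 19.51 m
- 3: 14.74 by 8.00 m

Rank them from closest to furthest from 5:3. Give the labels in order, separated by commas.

1: 13.99/8.34 ≈ 1.677 → |1.677 − 1.667| = 0.010
2: 19.51/10.89 ≈ 1.792 → |1.792 − 1.667| = 0.125
3: 14.74/8.00 ≈ 1.843 → |1.843 − 1.667| = 0.176

1, 2, 3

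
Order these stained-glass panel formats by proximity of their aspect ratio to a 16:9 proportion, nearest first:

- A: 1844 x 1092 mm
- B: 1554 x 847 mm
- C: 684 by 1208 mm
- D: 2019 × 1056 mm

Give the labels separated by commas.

A: 1844/1092 ≈ 1.689 → |1.689 − 1.778| = 0.089
B: 1554/847 ≈ 1.835 → |1.835 − 1.778| = 0.057
C: 1208/684 ≈ 1.766 → |1.766 − 1.778| = 0.012
D: 2019/1056 ≈ 1.912 → |1.912 − 1.778| = 0.134

C, B, A, D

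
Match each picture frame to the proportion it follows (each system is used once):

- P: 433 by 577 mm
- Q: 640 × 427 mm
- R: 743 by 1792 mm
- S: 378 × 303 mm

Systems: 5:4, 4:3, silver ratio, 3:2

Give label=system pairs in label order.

Ratios: P ≈ 1.333; Q ≈ 1.499; R ≈ 2.412; S ≈ 1.248.
Targets: 5:4 ≈ 1.250; 4:3 ≈ 1.333; silver ratio ≈ 2.414; 3:2 ≈ 1.500.

P=4:3, Q=3:2, R=silver ratio, S=5:4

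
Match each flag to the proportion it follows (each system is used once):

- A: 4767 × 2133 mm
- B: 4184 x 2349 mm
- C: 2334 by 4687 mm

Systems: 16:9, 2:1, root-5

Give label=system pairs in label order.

Ratios: A ≈ 2.235; B ≈ 1.781; C ≈ 2.008.
Targets: 16:9 ≈ 1.778; 2:1 ≈ 2.000; root-5 ≈ 2.236.

A=root-5, B=16:9, C=2:1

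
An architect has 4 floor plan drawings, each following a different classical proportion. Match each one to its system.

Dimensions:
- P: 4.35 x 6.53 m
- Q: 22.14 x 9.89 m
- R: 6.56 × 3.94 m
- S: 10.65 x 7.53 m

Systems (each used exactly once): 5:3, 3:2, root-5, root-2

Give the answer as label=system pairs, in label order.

Ratios: P ≈ 1.501; Q ≈ 2.239; R ≈ 1.665; S ≈ 1.414.
Targets: 5:3 ≈ 1.667; 3:2 ≈ 1.500; root-5 ≈ 2.236; root-2 ≈ 1.414.

P=3:2, Q=root-5, R=5:3, S=root-2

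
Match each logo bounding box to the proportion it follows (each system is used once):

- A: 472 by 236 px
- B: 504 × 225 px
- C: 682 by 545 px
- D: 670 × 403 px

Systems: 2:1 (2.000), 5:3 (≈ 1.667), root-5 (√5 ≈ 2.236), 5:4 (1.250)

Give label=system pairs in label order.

A=2:1, B=root-5, C=5:4, D=5:3

A = 472/236 ≈ 2.000 → 2:1 (2.000)
B = 504/225 ≈ 2.240 → root-5 (2.236)
C = 682/545 ≈ 1.251 → 5:4 (1.250)
D = 670/403 ≈ 1.663 → 5:3 (1.667)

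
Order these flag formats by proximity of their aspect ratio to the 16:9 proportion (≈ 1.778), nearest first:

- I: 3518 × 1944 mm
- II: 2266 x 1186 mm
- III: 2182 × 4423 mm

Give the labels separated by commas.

I, II, III

I: 3518/1944 ≈ 1.810 → |1.810 − 1.778| = 0.032
II: 2266/1186 ≈ 1.911 → |1.911 − 1.778| = 0.133
III: 4423/2182 ≈ 2.027 → |2.027 − 1.778| = 0.249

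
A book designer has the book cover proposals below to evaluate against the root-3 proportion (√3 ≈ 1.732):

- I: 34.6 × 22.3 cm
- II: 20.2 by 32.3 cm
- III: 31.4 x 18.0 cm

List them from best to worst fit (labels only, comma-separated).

I: 34.6/22.3 ≈ 1.552 → |1.552 − 1.732| = 0.180
II: 32.3/20.2 ≈ 1.599 → |1.599 − 1.732| = 0.133
III: 31.4/18.0 ≈ 1.744 → |1.744 − 1.732| = 0.012

III, II, I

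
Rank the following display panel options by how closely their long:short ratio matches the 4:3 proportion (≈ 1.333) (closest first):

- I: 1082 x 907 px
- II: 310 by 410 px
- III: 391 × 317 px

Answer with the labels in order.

II, III, I

I: 1082/907 ≈ 1.193 → |1.193 − 1.333| = 0.140
II: 410/310 ≈ 1.323 → |1.323 − 1.333| = 0.010
III: 391/317 ≈ 1.233 → |1.233 − 1.333| = 0.100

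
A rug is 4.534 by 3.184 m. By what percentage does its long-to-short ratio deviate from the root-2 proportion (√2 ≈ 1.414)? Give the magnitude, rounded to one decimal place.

0.7%

Ratio = 4.534 / 3.184 ≈ 1.4240.
Ideal root-2 ≈ 1.4142. |1.4240 − 1.4142| / 1.4142 ≈ 0.69% → 0.7%.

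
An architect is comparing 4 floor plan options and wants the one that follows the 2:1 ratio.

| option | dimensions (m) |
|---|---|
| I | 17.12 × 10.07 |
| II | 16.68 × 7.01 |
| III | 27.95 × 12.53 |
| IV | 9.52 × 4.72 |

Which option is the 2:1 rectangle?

IV

Ratios (long/short): I ≈ 1.700; II ≈ 2.379; III ≈ 2.231; IV ≈ 2.017.
2:1 ≈ 2.000; option IV is nearest (Δ 0.017).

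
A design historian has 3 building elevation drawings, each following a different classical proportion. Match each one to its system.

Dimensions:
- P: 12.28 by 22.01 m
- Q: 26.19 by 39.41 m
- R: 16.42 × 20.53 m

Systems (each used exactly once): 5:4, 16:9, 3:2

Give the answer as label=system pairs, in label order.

P=16:9, Q=3:2, R=5:4

P = 22.01/12.28 ≈ 1.792 → 16:9 (1.778)
Q = 39.41/26.19 ≈ 1.505 → 3:2 (1.500)
R = 20.53/16.42 ≈ 1.250 → 5:4 (1.250)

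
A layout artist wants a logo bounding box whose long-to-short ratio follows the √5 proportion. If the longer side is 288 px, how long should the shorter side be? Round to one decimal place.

root-5 ≈ 2.23607.
Shorter side = 288 ÷ 2.23607 ≈ 128.797 → 128.8 px.

128.8 px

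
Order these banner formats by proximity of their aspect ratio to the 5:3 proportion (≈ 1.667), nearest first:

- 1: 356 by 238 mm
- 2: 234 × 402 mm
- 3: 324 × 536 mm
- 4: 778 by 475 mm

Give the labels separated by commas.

Ratios: 1 = 356 / 238 ≈ 1.496; 2 = 402 / 234 ≈ 1.718; 3 = 536 / 324 ≈ 1.654; 4 = 778 / 475 ≈ 1.638.
|Δ from 1.667|: 1 0.171; 2 0.051; 3 0.013; 4 0.029.

3, 4, 2, 1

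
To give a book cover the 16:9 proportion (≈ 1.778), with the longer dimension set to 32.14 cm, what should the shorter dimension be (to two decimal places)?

18.08 cm

16:9 ≈ 1.77778.
Shorter side = 32.14 ÷ 1.77778 ≈ 18.0787 → 18.08 cm.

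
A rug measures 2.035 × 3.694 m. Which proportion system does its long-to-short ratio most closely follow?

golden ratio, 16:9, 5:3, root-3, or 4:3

16:9

3.694/2.035 ≈ 1.815. Nearest candidates are 16:9 (1.778, off by 0.037) and root-3 (1.732, off by 0.083).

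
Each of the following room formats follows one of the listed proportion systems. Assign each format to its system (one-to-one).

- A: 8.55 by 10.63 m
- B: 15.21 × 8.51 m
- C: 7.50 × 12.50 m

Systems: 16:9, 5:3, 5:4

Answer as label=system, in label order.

Ratios: A ≈ 1.243; B ≈ 1.787; C ≈ 1.667.
Targets: 16:9 ≈ 1.778; 5:3 ≈ 1.667; 5:4 ≈ 1.250.

A=5:4, B=16:9, C=5:3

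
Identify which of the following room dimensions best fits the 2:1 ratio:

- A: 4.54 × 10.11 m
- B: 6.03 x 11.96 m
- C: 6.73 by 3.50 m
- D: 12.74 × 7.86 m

Ratios (long/short): A ≈ 2.227; B ≈ 1.983; C ≈ 1.923; D ≈ 1.621.
2:1 ≈ 2.000; option B is nearest (Δ 0.017).

B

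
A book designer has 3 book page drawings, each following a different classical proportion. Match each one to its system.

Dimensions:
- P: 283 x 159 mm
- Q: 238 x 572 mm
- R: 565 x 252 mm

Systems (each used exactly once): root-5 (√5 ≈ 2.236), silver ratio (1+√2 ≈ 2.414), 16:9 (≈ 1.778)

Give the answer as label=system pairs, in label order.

P = 283/159 ≈ 1.780 → 16:9 (1.778)
Q = 572/238 ≈ 2.403 → silver ratio (2.414)
R = 565/252 ≈ 2.242 → root-5 (2.236)

P=16:9, Q=silver ratio, R=root-5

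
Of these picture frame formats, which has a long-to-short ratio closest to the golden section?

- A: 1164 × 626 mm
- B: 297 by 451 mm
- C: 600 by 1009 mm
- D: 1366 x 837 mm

D

Target golden ratio ≈ 1.618.
A: 1.859 (Δ0.241)  B: 1.519 (Δ0.099)  C: 1.682 (Δ0.064)  D: 1.632 (Δ0.014)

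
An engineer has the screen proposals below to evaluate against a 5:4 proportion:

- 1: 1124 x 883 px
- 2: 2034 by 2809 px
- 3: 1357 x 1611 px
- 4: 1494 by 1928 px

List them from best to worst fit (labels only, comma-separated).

1, 4, 3, 2

Ratios: 1 = 1124 / 883 ≈ 1.273; 2 = 2809 / 2034 ≈ 1.381; 3 = 1611 / 1357 ≈ 1.187; 4 = 1928 / 1494 ≈ 1.290.
|Δ from 1.250|: 1 0.023; 2 0.131; 3 0.063; 4 0.040.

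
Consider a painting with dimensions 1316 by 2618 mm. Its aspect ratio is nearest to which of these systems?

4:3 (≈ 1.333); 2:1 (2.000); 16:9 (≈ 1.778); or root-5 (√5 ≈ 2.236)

2:1

Ratio = 2618 / 1316 ≈ 1.989.
Distances: 4:3 1.333 (Δ 0.656); 2:1 2.000 (Δ 0.011); 16:9 1.778 (Δ 0.211); root-5 2.236 (Δ 0.247).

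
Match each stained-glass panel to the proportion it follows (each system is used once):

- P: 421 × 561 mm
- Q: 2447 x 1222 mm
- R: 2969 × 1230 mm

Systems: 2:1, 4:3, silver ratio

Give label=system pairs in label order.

P=4:3, Q=2:1, R=silver ratio

Ratios: P ≈ 1.333; Q ≈ 2.002; R ≈ 2.414.
Targets: 2:1 ≈ 2.000; 4:3 ≈ 1.333; silver ratio ≈ 2.414.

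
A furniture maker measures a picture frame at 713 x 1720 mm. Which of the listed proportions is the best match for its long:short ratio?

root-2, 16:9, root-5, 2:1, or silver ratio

silver ratio

1720/713 ≈ 2.412. Nearest candidates are silver ratio (2.414, off by 0.002) and root-5 (2.236, off by 0.176).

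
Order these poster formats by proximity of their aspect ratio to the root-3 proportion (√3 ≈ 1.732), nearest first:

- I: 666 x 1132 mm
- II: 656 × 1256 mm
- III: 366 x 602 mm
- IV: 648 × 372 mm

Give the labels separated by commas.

I: 1132/666 ≈ 1.700 → |1.700 − 1.732| = 0.032
II: 1256/656 ≈ 1.915 → |1.915 − 1.732| = 0.183
III: 602/366 ≈ 1.645 → |1.645 − 1.732| = 0.087
IV: 648/372 ≈ 1.742 → |1.742 − 1.732| = 0.010

IV, I, III, II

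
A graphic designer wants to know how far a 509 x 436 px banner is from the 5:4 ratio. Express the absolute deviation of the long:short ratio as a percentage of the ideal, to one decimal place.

Ratio = 509 / 436 ≈ 1.1674.
Ideal 5:4 = 1.2500. |1.1674 − 1.2500| / 1.2500 ≈ 6.61% → 6.6%.

6.6%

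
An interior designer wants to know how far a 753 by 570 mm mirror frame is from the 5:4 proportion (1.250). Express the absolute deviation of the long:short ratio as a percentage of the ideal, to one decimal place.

Ratio = 753 / 570 ≈ 1.3211.
Ideal 5:4 = 1.2500. |1.3211 − 1.2500| / 1.2500 ≈ 5.69% → 5.7%.

5.7%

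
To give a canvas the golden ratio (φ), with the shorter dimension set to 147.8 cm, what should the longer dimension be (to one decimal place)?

golden ratio ≈ 1.61803.
Longer side = 147.8 × 1.61803 ≈ 239.145 → 239.1 cm.

239.1 cm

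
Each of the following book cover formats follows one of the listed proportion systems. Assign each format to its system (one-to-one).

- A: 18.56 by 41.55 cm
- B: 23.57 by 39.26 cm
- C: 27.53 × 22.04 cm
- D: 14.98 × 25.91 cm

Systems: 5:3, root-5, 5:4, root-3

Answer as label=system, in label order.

Ratios: A ≈ 2.239; B ≈ 1.666; C ≈ 1.249; D ≈ 1.730.
Targets: 5:3 ≈ 1.667; root-5 ≈ 2.236; 5:4 ≈ 1.250; root-3 ≈ 1.732.

A=root-5, B=5:3, C=5:4, D=root-3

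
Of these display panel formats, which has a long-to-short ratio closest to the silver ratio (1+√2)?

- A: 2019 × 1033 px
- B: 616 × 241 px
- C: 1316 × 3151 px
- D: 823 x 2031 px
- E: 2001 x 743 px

Target silver ratio ≈ 2.414.
A: 1.955 (Δ0.459)  B: 2.556 (Δ0.142)  C: 2.394 (Δ0.020)  D: 2.468 (Δ0.054)  E: 2.693 (Δ0.279)

C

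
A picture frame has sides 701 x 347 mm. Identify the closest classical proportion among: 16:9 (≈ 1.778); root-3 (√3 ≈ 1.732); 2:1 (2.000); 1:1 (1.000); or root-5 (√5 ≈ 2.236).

2:1

Ratio = 701 / 347 ≈ 2.020.
Distances: 16:9 1.778 (Δ 0.242); root-3 1.732 (Δ 0.288); 2:1 2.000 (Δ 0.020); 1:1 1.000 (Δ 1.020); root-5 2.236 (Δ 0.216).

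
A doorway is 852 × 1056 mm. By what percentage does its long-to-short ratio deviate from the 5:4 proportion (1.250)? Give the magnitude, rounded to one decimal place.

0.8%

Ratio = 1056 / 852 ≈ 1.2394.
Ideal 5:4 = 1.2500. |1.2394 − 1.2500| / 1.2500 ≈ 0.85% → 0.8%.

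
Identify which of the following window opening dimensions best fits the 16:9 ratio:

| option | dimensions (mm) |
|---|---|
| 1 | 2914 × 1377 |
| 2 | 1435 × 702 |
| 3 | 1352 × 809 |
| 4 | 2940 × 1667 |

4

Target 16:9 ≈ 1.778.
1: 2.116 (Δ0.338)  2: 2.044 (Δ0.266)  3: 1.671 (Δ0.107)  4: 1.764 (Δ0.014)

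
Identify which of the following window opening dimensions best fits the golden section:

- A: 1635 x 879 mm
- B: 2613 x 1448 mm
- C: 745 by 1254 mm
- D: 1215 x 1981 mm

Target golden ratio ≈ 1.618.
A: 1.860 (Δ0.242)  B: 1.805 (Δ0.187)  C: 1.683 (Δ0.065)  D: 1.630 (Δ0.012)

D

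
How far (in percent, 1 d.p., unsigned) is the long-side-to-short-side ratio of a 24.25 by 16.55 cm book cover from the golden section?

9.4%

Ratio = 24.25 / 16.55 ≈ 1.4653.
Ideal golden ratio ≈ 1.6180. |1.4653 − 1.6180| / 1.6180 ≈ 9.44% → 9.4%.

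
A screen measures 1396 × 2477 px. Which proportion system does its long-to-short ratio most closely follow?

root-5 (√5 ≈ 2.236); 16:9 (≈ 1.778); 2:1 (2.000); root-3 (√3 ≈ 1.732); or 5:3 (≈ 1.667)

2477/1396 ≈ 1.774. Nearest candidates are 16:9 (1.778, off by 0.004) and root-3 (1.732, off by 0.042).

16:9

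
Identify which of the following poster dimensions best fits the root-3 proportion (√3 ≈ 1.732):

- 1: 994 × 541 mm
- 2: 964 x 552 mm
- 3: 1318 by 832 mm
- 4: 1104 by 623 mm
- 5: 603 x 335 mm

2

Ratios (long/short): 1 ≈ 1.837; 2 ≈ 1.746; 3 ≈ 1.584; 4 ≈ 1.772; 5 ≈ 1.800.
root-3 ≈ 1.732; option 2 is nearest (Δ 0.014).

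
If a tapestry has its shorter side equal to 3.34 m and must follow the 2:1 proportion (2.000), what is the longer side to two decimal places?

2:1 = 2.00000.
Longer side = 3.34 × 2.00000 ≈ 6.6800 → 6.68 m.

6.68 m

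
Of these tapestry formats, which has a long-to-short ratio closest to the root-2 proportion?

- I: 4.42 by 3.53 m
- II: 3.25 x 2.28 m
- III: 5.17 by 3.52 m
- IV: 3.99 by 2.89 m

Ratios (long/short): I ≈ 1.252; II ≈ 1.425; III ≈ 1.469; IV ≈ 1.381.
root-2 ≈ 1.414; option II is nearest (Δ 0.011).

II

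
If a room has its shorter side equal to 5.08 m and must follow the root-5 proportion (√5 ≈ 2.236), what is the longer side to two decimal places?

root-5 ≈ 2.23607.
Longer side = 5.08 × 2.23607 ≈ 11.3592 → 11.36 m.

11.36 m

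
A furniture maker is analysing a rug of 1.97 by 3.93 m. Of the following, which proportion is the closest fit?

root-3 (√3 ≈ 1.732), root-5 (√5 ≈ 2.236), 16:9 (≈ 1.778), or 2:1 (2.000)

2:1

Ratio = 3.93 / 1.97 ≈ 1.995.
Distances: root-3 1.732 (Δ 0.263); root-5 2.236 (Δ 0.241); 16:9 1.778 (Δ 0.217); 2:1 2.000 (Δ 0.005).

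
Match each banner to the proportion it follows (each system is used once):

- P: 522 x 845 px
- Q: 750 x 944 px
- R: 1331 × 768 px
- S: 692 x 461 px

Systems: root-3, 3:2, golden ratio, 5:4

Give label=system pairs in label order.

Ratios: P ≈ 1.619; Q ≈ 1.259; R ≈ 1.733; S ≈ 1.501.
Targets: root-3 ≈ 1.732; 3:2 ≈ 1.500; golden ratio ≈ 1.618; 5:4 ≈ 1.250.

P=golden ratio, Q=5:4, R=root-3, S=3:2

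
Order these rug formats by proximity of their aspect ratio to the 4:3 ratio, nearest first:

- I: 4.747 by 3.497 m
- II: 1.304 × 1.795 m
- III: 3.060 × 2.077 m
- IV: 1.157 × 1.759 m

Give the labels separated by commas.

I, II, III, IV

I: 4.747/3.497 ≈ 1.357 → |1.357 − 1.333| = 0.024
II: 1.795/1.304 ≈ 1.377 → |1.377 − 1.333| = 0.044
III: 3.060/2.077 ≈ 1.473 → |1.473 − 1.333| = 0.140
IV: 1.759/1.157 ≈ 1.520 → |1.520 − 1.333| = 0.187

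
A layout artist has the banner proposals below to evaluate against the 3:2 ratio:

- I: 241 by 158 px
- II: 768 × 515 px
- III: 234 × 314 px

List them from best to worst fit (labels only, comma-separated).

II, I, III

Ratios: I = 241 / 158 ≈ 1.525; II = 768 / 515 ≈ 1.491; III = 314 / 234 ≈ 1.342.
|Δ from 1.500|: I 0.025; II 0.009; III 0.158.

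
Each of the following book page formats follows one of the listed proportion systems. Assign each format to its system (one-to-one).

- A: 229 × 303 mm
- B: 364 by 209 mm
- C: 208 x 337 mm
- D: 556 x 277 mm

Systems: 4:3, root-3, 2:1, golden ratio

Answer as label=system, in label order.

Ratios: A ≈ 1.323; B ≈ 1.742; C ≈ 1.620; D ≈ 2.007.
Targets: 4:3 ≈ 1.333; root-3 ≈ 1.732; 2:1 ≈ 2.000; golden ratio ≈ 1.618.

A=4:3, B=root-3, C=golden ratio, D=2:1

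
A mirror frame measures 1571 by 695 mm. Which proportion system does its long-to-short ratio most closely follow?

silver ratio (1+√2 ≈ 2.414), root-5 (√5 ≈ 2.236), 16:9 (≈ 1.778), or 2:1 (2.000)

root-5

Ratio = 1571 / 695 ≈ 2.260.
Distances: silver ratio 2.414 (Δ 0.154); root-5 2.236 (Δ 0.024); 16:9 1.778 (Δ 0.482); 2:1 2.000 (Δ 0.260).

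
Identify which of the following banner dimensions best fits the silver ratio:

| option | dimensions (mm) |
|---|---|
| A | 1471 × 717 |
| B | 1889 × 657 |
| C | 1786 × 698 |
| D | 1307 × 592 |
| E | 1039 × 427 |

Target silver ratio ≈ 2.414.
A: 2.052 (Δ0.362)  B: 2.875 (Δ0.461)  C: 2.559 (Δ0.145)  D: 2.208 (Δ0.206)  E: 2.433 (Δ0.019)

E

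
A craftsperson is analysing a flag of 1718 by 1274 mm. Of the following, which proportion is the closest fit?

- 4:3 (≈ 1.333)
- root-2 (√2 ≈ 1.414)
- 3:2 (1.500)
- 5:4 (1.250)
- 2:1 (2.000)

4:3

1718/1274 ≈ 1.349. Nearest candidates are 4:3 (1.333, off by 0.016) and root-2 (1.414, off by 0.065).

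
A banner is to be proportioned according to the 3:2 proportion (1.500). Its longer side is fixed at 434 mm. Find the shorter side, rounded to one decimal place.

289.3 mm

3:2 = 1.50000.
Shorter side = 434 ÷ 1.50000 ≈ 289.333 → 289.3 mm.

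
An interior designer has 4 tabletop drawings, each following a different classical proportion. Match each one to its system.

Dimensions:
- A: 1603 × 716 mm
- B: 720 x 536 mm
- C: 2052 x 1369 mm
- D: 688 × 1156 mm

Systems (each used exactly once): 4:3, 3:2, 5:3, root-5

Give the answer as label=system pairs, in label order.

A=root-5, B=4:3, C=3:2, D=5:3

A = 1603/716 ≈ 2.239 → root-5 (2.236)
B = 720/536 ≈ 1.343 → 4:3 (1.333)
C = 2052/1369 ≈ 1.499 → 3:2 (1.500)
D = 1156/688 ≈ 1.680 → 5:3 (1.667)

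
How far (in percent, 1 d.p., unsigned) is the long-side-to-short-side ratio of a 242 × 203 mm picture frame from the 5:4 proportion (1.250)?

4.6%

Ratio = 242 / 203 ≈ 1.1921.
Ideal 5:4 = 1.2500. |1.1921 − 1.2500| / 1.2500 ≈ 4.63% → 4.6%.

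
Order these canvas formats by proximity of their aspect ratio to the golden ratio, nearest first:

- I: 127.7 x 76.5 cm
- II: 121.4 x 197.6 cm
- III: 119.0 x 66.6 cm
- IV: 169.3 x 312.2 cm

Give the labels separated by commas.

II, I, III, IV

I: 127.7/76.5 ≈ 1.669 → |1.669 − 1.618| = 0.051
II: 197.6/121.4 ≈ 1.628 → |1.628 − 1.618| = 0.010
III: 119.0/66.6 ≈ 1.787 → |1.787 − 1.618| = 0.169
IV: 312.2/169.3 ≈ 1.844 → |1.844 − 1.618| = 0.226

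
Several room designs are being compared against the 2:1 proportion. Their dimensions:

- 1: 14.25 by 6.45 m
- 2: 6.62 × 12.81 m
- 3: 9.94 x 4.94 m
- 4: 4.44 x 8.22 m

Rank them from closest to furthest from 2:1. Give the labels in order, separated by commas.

Ratios: 1 = 14.25 / 6.45 ≈ 2.209; 2 = 12.81 / 6.62 ≈ 1.935; 3 = 9.94 / 4.94 ≈ 2.012; 4 = 8.22 / 4.44 ≈ 1.851.
|Δ from 2.000|: 1 0.209; 2 0.065; 3 0.012; 4 0.149.

3, 2, 4, 1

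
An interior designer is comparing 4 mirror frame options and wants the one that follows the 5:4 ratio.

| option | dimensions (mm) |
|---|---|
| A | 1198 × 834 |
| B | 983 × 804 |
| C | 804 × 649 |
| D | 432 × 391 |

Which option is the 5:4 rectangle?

Target 5:4 ≈ 1.250.
A: 1.436 (Δ0.186)  B: 1.223 (Δ0.027)  C: 1.239 (Δ0.011)  D: 1.105 (Δ0.145)

C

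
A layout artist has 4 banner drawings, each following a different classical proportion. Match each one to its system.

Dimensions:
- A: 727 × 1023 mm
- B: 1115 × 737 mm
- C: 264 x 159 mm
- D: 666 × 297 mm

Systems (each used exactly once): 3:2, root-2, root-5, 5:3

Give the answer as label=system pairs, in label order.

Ratios: A ≈ 1.407; B ≈ 1.513; C ≈ 1.660; D ≈ 2.242.
Targets: 3:2 ≈ 1.500; root-2 ≈ 1.414; root-5 ≈ 2.236; 5:3 ≈ 1.667.

A=root-2, B=3:2, C=5:3, D=root-5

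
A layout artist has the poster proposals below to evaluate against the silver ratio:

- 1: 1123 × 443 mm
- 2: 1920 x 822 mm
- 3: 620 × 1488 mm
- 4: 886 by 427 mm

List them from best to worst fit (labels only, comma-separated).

1: 1123/443 ≈ 2.535 → |2.535 − 2.414| = 0.121
2: 1920/822 ≈ 2.336 → |2.336 − 2.414| = 0.078
3: 1488/620 ≈ 2.400 → |2.400 − 2.414| = 0.014
4: 886/427 ≈ 2.075 → |2.075 − 2.414| = 0.339

3, 2, 1, 4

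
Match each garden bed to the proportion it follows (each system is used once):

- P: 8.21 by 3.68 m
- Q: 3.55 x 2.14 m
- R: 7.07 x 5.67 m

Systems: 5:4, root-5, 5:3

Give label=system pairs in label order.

P=root-5, Q=5:3, R=5:4

Ratios: P ≈ 2.231; Q ≈ 1.659; R ≈ 1.247.
Targets: 5:4 ≈ 1.250; root-5 ≈ 2.236; 5:3 ≈ 1.667.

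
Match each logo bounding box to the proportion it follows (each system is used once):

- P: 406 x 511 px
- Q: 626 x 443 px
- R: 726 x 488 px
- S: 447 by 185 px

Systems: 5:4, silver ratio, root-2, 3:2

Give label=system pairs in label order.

P=5:4, Q=root-2, R=3:2, S=silver ratio

Ratios: P ≈ 1.259; Q ≈ 1.413; R ≈ 1.488; S ≈ 2.416.
Targets: 5:4 ≈ 1.250; silver ratio ≈ 2.414; root-2 ≈ 1.414; 3:2 ≈ 1.500.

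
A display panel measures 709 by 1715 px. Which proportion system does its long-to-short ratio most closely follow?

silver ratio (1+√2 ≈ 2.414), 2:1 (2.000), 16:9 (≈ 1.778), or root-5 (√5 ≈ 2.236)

silver ratio

Ratio = 1715 / 709 ≈ 2.419.
Distances: silver ratio 2.414 (Δ 0.005); 2:1 2.000 (Δ 0.419); 16:9 1.778 (Δ 0.641); root-5 2.236 (Δ 0.183).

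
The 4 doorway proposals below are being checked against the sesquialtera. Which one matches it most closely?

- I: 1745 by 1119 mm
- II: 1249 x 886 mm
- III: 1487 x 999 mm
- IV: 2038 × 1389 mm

Target 3:2 ≈ 1.500.
I: 1.559 (Δ0.059)  II: 1.410 (Δ0.090)  III: 1.488 (Δ0.012)  IV: 1.467 (Δ0.033)

III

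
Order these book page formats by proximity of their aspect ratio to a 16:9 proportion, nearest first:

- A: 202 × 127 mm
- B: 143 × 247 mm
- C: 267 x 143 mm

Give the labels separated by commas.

B, C, A

Ratios: A = 202 / 127 ≈ 1.591; B = 247 / 143 ≈ 1.727; C = 267 / 143 ≈ 1.867.
|Δ from 1.778|: A 0.187; B 0.051; C 0.089.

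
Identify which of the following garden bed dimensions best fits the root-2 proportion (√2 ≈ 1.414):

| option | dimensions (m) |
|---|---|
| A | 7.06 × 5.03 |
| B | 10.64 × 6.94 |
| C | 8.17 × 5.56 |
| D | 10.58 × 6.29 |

Target root-2 ≈ 1.414.
A: 1.404 (Δ0.010)  B: 1.533 (Δ0.119)  C: 1.469 (Δ0.055)  D: 1.682 (Δ0.268)

A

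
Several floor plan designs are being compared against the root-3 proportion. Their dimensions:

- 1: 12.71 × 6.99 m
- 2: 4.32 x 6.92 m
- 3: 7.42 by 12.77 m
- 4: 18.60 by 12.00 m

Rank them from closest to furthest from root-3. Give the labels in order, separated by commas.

Ratios: 1 = 12.71 / 6.99 ≈ 1.818; 2 = 6.92 / 4.32 ≈ 1.602; 3 = 12.77 / 7.42 ≈ 1.721; 4 = 18.60 / 12.00 ≈ 1.550.
|Δ from 1.732|: 1 0.086; 2 0.130; 3 0.011; 4 0.182.

3, 1, 2, 4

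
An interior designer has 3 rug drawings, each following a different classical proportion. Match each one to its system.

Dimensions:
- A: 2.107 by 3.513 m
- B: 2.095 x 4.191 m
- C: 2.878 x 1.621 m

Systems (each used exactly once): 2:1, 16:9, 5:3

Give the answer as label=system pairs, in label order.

A=5:3, B=2:1, C=16:9

Ratios: A ≈ 1.667; B ≈ 2.000; C ≈ 1.775.
Targets: 2:1 ≈ 2.000; 16:9 ≈ 1.778; 5:3 ≈ 1.667.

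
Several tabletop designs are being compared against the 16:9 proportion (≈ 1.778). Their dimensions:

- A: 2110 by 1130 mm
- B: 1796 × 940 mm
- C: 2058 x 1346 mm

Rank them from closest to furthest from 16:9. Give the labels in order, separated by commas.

Ratios: A = 2110 / 1130 ≈ 1.867; B = 1796 / 940 ≈ 1.911; C = 2058 / 1346 ≈ 1.529.
|Δ from 1.778|: A 0.089; B 0.133; C 0.249.

A, B, C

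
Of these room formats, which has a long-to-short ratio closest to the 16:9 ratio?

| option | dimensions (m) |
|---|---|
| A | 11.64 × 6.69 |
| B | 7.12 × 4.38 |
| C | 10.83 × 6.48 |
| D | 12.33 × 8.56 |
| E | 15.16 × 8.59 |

Target 16:9 ≈ 1.778.
A: 1.740 (Δ0.038)  B: 1.626 (Δ0.152)  C: 1.671 (Δ0.107)  D: 1.440 (Δ0.338)  E: 1.765 (Δ0.013)

E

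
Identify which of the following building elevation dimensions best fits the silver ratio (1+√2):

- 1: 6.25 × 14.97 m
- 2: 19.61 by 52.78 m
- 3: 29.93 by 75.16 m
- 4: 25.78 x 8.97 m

1

Ratios (long/short): 1 ≈ 2.395; 2 ≈ 2.691; 3 ≈ 2.511; 4 ≈ 2.874.
silver ratio ≈ 2.414; option 1 is nearest (Δ 0.019).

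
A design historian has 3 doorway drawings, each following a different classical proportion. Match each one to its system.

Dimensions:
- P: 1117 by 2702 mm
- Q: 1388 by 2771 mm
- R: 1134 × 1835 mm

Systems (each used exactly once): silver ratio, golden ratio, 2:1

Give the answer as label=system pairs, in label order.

P = 2702/1117 ≈ 2.419 → silver ratio (2.414)
Q = 2771/1388 ≈ 1.996 → 2:1 (2.000)
R = 1835/1134 ≈ 1.618 → golden ratio (1.618)

P=silver ratio, Q=2:1, R=golden ratio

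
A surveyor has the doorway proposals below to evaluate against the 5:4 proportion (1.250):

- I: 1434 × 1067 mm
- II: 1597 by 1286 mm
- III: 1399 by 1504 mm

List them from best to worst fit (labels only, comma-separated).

Ratios: I = 1434 / 1067 ≈ 1.344; II = 1597 / 1286 ≈ 1.242; III = 1504 / 1399 ≈ 1.075.
|Δ from 1.250|: I 0.094; II 0.008; III 0.175.

II, I, III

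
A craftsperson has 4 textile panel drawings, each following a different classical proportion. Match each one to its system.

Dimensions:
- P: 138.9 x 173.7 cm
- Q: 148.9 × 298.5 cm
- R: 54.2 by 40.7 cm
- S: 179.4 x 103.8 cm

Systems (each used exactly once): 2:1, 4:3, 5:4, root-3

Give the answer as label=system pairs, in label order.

Ratios: P ≈ 1.251; Q ≈ 2.005; R ≈ 1.332; S ≈ 1.728.
Targets: 2:1 ≈ 2.000; 4:3 ≈ 1.333; 5:4 ≈ 1.250; root-3 ≈ 1.732.

P=5:4, Q=2:1, R=4:3, S=root-3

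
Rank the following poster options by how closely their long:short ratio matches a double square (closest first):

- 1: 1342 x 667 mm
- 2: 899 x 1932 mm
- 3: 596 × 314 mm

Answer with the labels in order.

1, 3, 2

1: 1342/667 ≈ 2.012 → |2.012 − 2.000| = 0.012
2: 1932/899 ≈ 2.149 → |2.149 − 2.000| = 0.149
3: 596/314 ≈ 1.898 → |1.898 − 2.000| = 0.102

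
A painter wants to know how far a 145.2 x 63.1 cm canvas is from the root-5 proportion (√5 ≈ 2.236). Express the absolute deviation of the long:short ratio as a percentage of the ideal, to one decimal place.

2.9%

Ratio = 145.2 / 63.1 ≈ 2.3011.
Ideal root-5 ≈ 2.2361. |2.3011 − 2.2361| / 2.2361 ≈ 2.91% → 2.9%.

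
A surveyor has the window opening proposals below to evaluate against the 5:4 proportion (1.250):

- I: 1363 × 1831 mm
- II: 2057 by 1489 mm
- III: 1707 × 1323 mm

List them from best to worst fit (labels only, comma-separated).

III, I, II

I: 1831/1363 ≈ 1.343 → |1.343 − 1.250| = 0.093
II: 2057/1489 ≈ 1.381 → |1.381 − 1.250| = 0.131
III: 1707/1323 ≈ 1.290 → |1.290 − 1.250| = 0.040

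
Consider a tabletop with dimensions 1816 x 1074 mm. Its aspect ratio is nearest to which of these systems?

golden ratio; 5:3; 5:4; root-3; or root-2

1816/1074 ≈ 1.691. Nearest candidates are 5:3 (1.667, off by 0.024) and root-3 (1.732, off by 0.041).

5:3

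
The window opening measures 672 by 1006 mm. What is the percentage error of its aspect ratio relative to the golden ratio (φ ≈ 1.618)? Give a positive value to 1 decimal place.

Ratio = 1006 / 672 ≈ 1.4970.
Ideal golden ratio ≈ 1.6180. |1.4970 − 1.6180| / 1.6180 ≈ 7.48% → 7.5%.

7.5%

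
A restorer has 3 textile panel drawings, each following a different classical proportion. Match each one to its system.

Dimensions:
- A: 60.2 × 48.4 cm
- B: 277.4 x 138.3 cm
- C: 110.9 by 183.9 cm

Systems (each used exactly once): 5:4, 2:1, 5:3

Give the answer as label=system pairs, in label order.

A=5:4, B=2:1, C=5:3

A = 60.2/48.4 ≈ 1.244 → 5:4 (1.250)
B = 277.4/138.3 ≈ 2.006 → 2:1 (2.000)
C = 183.9/110.9 ≈ 1.658 → 5:3 (1.667)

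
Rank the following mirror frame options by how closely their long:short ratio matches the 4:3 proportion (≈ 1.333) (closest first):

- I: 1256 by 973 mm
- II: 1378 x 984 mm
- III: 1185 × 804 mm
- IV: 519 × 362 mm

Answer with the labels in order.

Ratios: I = 1256 / 973 ≈ 1.291; II = 1378 / 984 ≈ 1.400; III = 1185 / 804 ≈ 1.474; IV = 519 / 362 ≈ 1.434.
|Δ from 1.333|: I 0.042; II 0.067; III 0.141; IV 0.101.

I, II, IV, III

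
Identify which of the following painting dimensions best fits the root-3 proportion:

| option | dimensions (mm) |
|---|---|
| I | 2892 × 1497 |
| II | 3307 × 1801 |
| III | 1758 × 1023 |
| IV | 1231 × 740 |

Target root-3 ≈ 1.732.
I: 1.932 (Δ0.200)  II: 1.836 (Δ0.104)  III: 1.718 (Δ0.014)  IV: 1.664 (Δ0.068)

III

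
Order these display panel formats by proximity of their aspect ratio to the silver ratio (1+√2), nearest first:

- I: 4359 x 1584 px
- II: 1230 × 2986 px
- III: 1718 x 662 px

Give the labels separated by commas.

II, III, I

Ratios: I = 4359 / 1584 ≈ 2.752; II = 2986 / 1230 ≈ 2.428; III = 1718 / 662 ≈ 2.595.
|Δ from 2.414|: I 0.338; II 0.014; III 0.181.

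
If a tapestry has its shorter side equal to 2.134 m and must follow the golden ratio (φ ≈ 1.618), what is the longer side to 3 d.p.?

3.453 m

golden ratio ≈ 1.61803.
Longer side = 2.134 × 1.61803 ≈ 3.45288 → 3.453 m.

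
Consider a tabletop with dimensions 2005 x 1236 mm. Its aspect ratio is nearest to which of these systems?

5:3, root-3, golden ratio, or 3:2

golden ratio

Ratio = 2005 / 1236 ≈ 1.622.
Distances: 5:3 1.667 (Δ 0.045); root-3 1.732 (Δ 0.110); golden ratio 1.618 (Δ 0.004); 3:2 1.500 (Δ 0.122).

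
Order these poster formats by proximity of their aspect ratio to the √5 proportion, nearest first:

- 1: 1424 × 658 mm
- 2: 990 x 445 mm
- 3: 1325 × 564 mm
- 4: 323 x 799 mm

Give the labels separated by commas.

2, 1, 3, 4

1: 1424/658 ≈ 2.164 → |2.164 − 2.236| = 0.072
2: 990/445 ≈ 2.225 → |2.225 − 2.236| = 0.011
3: 1325/564 ≈ 2.349 → |2.349 − 2.236| = 0.113
4: 799/323 ≈ 2.474 → |2.474 − 2.236| = 0.238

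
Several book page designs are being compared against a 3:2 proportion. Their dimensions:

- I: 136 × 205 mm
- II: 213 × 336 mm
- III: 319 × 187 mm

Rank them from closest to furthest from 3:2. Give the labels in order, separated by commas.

I, II, III

Ratios: I = 205 / 136 ≈ 1.507; II = 336 / 213 ≈ 1.577; III = 319 / 187 ≈ 1.706.
|Δ from 1.500|: I 0.007; II 0.077; III 0.206.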